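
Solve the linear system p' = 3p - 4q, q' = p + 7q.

p(t) = 2K_1e^(5t) + 2K_2te^(5t) - 3K_2e^(5t), q(t) = -K_1e^(5t) - K_2te^(5t) + K_2e^(5t)

Coefficient matrix A = [[3, -4], [1, 7]].
Characteristic polynomial det(A - λI) = λ^2 - 10λ + 25 = 0.
Single eigenvalue λ = 5 with algebraic multiplicity 2.
Eigenvector v = (2,-1); generalized eigenvector w with (A-λI)w=v is (-3,1).
General solution: e^(5t)[K_1·v + K_2·(t·v + w)].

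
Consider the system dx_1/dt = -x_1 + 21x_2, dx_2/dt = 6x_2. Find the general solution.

x_1(t) = K_1e^(-t) - 3K_2e^(6t), x_2(t) = -K_2e^(6t)

Coefficient matrix A = [[-1, 21], [0, 6]].
Characteristic polynomial det(A - λI) = λ^2 - 5λ - 6 = 0.
Eigenvalues λ = -1, 6.
For λ=-1: (A-λI) row 1 is [0, 21], so an eigenvector is (1, 0).
For λ=6: (A-λI) row 1 is [-7, 21], so an eigenvector is (-3, -1).
General solution: K_1e^(-t)(1,0) + K_2e^(6t)(-3,-1).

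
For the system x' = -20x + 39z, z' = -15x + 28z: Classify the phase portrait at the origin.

A = [[-20,39],[-15,28]]; det(A-λI) = λ^2 - 8λ + 25.
λ = 4 ± 3i: positive real part.

unstable spiral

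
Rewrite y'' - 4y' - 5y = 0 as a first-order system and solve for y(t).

y(t) = C_1e^(-t) + C_2e^(5t)

Let x_1 = y, x_2 = y'. Then x_1' = x_2 and x_2' = 5x_1 + 4x_2.
A = [[0,1],[5,4]]; det(A-λI) = λ^2 - 4λ - 5.
Eigenvalues λ = -1, 5 with eigenvectors (1,-1), (1,5).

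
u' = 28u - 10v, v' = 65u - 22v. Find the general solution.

Coefficient matrix A = [[28, -10], [65, -22]].
Characteristic polynomial det(A - λI) = λ^2 - 6λ + 34 = 0.
Eigenvalues λ = 3 ± 5i (complex conjugate pair).
For λ=3+5i: an eigenvector is (-1,-3) - i(1,2) = (-1 - i, -3 - 2i).
A real fundamental pair from Re and Im of e^((3+5i)t)v: X_1 = e^(3t)(cos(5t)·(-1,-3) + sin(5t)·(1,2)), X_2 = e^(3t)(sin(5t)·(-1,-3) - cos(5t)·(1,2)).
General solution: K_1X_1 + K_2X_2.

u(t) = K_1e^(3t)sin(5t) - K_1e^(3t)cos(5t) - K_2e^(3t)sin(5t) - K_2e^(3t)cos(5t), v(t) = 2K_1e^(3t)sin(5t) - 3K_1e^(3t)cos(5t) - 3K_2e^(3t)sin(5t) - 2K_2e^(3t)cos(5t)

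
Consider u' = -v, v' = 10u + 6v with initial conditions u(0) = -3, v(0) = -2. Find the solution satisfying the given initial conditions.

Coefficient matrix A = [[0, -1], [10, 6]].
Characteristic polynomial det(A - λI) = λ^2 - 6λ + 10 = 0.
Eigenvalues λ = 3 ± i (complex conjugate pair).
For λ=3+i: an eigenvector is (0,1) - i(-1,3) = (0 + i, 1 - 3i).
A real fundamental pair from Re and Im of e^((3+i)t)v: X_1 = e^(3t)(cos(t)·(0,1) + sin(t)·(-1,3)), X_2 = e^(3t)(sin(t)·(0,1) - cos(t)·(-1,3)).
General solution: c_1X_1 + c_2X_2.
Applying u(0)=-3, v(0)=-2 gives c_1=-11, c_2=-3.

u(t) = 11e^(3t)sin(t) - 3e^(3t)cos(t), v(t) = -36e^(3t)sin(t) - 2e^(3t)cos(t)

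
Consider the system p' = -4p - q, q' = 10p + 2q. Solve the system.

Coefficient matrix A = [[-4, -1], [10, 2]].
Characteristic polynomial det(A - λI) = λ^2 + 2λ + 2 = 0.
Eigenvalues λ = -1 ± i (complex conjugate pair).
For λ=-1+i: an eigenvector is (0,-1) - i(1,-3) = (0 - i, -1 + 3i).
A real fundamental pair from Re and Im of e^((-1+i)t)v: X_1 = e^(-t)(cos(t)·(0,-1) + sin(t)·(1,-3)), X_2 = e^(-t)(sin(t)·(0,-1) - cos(t)·(1,-3)).
General solution: K_1X_1 + K_2X_2.

p(t) = K_1e^(-t)sin(t) - K_2e^(-t)cos(t), q(t) = -3K_1e^(-t)sin(t) - K_1e^(-t)cos(t) - K_2e^(-t)sin(t) + 3K_2e^(-t)cos(t)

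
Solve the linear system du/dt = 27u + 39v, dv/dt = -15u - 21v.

Coefficient matrix A = [[27, 39], [-15, -21]].
Characteristic polynomial det(A - λI) = λ^2 - 6λ + 18 = 0.
Eigenvalues λ = 3 ± 3i (complex conjugate pair).
For λ=3+3i: an eigenvector is (3,-2) - i(-2,1) = (3 + 2i, -2 - i).
A real fundamental pair from Re and Im of e^((3+3i)t)v: X_1 = e^(3t)(cos(3t)·(3,-2) + sin(3t)·(-2,1)), X_2 = e^(3t)(sin(3t)·(3,-2) - cos(3t)·(-2,1)).
General solution: c_1X_1 + c_2X_2.

u(t) = -2c_1e^(3t)sin(3t) + 3c_1e^(3t)cos(3t) + 3c_2e^(3t)sin(3t) + 2c_2e^(3t)cos(3t), v(t) = c_1e^(3t)sin(3t) - 2c_1e^(3t)cos(3t) - 2c_2e^(3t)sin(3t) - c_2e^(3t)cos(3t)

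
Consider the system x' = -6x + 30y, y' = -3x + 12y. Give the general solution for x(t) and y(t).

Coefficient matrix A = [[-6, 30], [-3, 12]].
Characteristic polynomial det(A - λI) = λ^2 - 6λ + 18 = 0.
Eigenvalues λ = 3 ± 3i (complex conjugate pair).
For λ=3+3i: an eigenvector is (3,1) - i(1,0) = (3 - i, 1).
A real fundamental pair from Re and Im of e^((3+3i)t)v: X_1 = e^(3t)(cos(3t)·(3,1) + sin(3t)·(1,0)), X_2 = e^(3t)(sin(3t)·(3,1) - cos(3t)·(1,0)).
General solution: C_1X_1 + C_2X_2.

x(t) = C_1e^(3t)sin(3t) + 3C_1e^(3t)cos(3t) + 3C_2e^(3t)sin(3t) - C_2e^(3t)cos(3t), y(t) = C_1e^(3t)cos(3t) + C_2e^(3t)sin(3t)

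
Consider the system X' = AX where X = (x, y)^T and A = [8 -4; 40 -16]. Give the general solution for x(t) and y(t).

x(t) = C_1e^(-4t)sin(4t) - C_2e^(-4t)cos(4t), y(t) = 3C_1e^(-4t)sin(4t) - C_1e^(-4t)cos(4t) - C_2e^(-4t)sin(4t) - 3C_2e^(-4t)cos(4t)

Coefficient matrix A = [[8, -4], [40, -16]].
Characteristic polynomial det(A - λI) = λ^2 + 8λ + 32 = 0.
Eigenvalues λ = -4 ± 4i (complex conjugate pair).
For λ=-4+4i: an eigenvector is (0,-1) - i(1,3) = (0 - i, -1 - 3i).
A real fundamental pair from Re and Im of e^((-4+4i)t)v: X_1 = e^(-4t)(cos(4t)·(0,-1) + sin(4t)·(1,3)), X_2 = e^(-4t)(sin(4t)·(0,-1) - cos(4t)·(1,3)).
General solution: C_1X_1 + C_2X_2.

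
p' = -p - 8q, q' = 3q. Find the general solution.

p(t) = c_1e^(-t) + 2c_2e^(3t), q(t) = -c_2e^(3t)

Coefficient matrix A = [[-1, -8], [0, 3]].
Characteristic polynomial det(A - λI) = λ^2 - 2λ - 3 = 0.
Eigenvalues λ = -1, 3.
For λ=-1: (A-λI) row 1 is [0, -8], so an eigenvector is (1, 0).
For λ=3: (A-λI) row 1 is [-4, -8], so an eigenvector is (2, -1).
General solution: c_1e^(-t)(1,0) + c_2e^(3t)(2,-1).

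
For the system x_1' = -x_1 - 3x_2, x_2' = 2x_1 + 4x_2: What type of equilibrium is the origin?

A = [[-1,-3],[2,4]]; det(A-λI) = λ^2 - 3λ + 2.
λ = 1, 2: both positive.

unstable node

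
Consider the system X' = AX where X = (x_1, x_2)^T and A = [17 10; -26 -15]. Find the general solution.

Coefficient matrix A = [[17, 10], [-26, -15]].
Characteristic polynomial det(A - λI) = λ^2 - 2λ + 5 = 0.
Eigenvalues λ = 1 ± 2i (complex conjugate pair).
For λ=1+2i: an eigenvector is (-2,3) - i(-1,2) = (-2 + i, 3 - 2i).
A real fundamental pair from Re and Im of e^((1+2i)t)v: X_1 = e^(t)(cos(2t)·(-2,3) + sin(2t)·(-1,2)), X_2 = e^(t)(sin(2t)·(-2,3) - cos(2t)·(-1,2)).
General solution: C_1X_1 + C_2X_2.

x_1(t) = -C_1e^(t)sin(2t) - 2C_1e^(t)cos(2t) - 2C_2e^(t)sin(2t) + C_2e^(t)cos(2t), x_2(t) = 2C_1e^(t)sin(2t) + 3C_1e^(t)cos(2t) + 3C_2e^(t)sin(2t) - 2C_2e^(t)cos(2t)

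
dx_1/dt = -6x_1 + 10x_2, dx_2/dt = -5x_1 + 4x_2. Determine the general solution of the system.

Coefficient matrix A = [[-6, 10], [-5, 4]].
Characteristic polynomial det(A - λI) = λ^2 + 2λ + 26 = 0.
Eigenvalues λ = -1 ± 5i (complex conjugate pair).
For λ=-1+5i: an eigenvector is (1,0) - i(-1,-1) = (1 + i, 0 + i).
A real fundamental pair from Re and Im of e^((-1+5i)t)v: X_1 = e^(-t)(cos(5t)·(1,0) + sin(5t)·(-1,-1)), X_2 = e^(-t)(sin(5t)·(1,0) - cos(5t)·(-1,-1)).
General solution: c_1X_1 + c_2X_2.

x_1(t) = -c_1e^(-t)sin(5t) + c_1e^(-t)cos(5t) + c_2e^(-t)sin(5t) + c_2e^(-t)cos(5t), x_2(t) = -c_1e^(-t)sin(5t) + c_2e^(-t)cos(5t)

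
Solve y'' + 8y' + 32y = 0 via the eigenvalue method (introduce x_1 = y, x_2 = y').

y(t) = C_1e^(-4t)cos(4t) + C_2e^(-4t)sin(4t)

Let x_1 = y, x_2 = y'. Then x_1' = x_2 and x_2' = -32x_1 - 8x_2.
A = [[0,1],[-32,-8]]; det(A-λI) = λ^2 + 8λ + 32.
Eigenvalues λ = -4 ± 4i.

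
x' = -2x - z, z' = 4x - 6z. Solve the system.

x(t) = -c_1e^(-4t) - c_2te^(-4t), z(t) = -2c_1e^(-4t) - 2c_2te^(-4t) + c_2e^(-4t)

Coefficient matrix A = [[-2, -1], [4, -6]].
Characteristic polynomial det(A - λI) = λ^2 + 8λ + 16 = 0.
Single eigenvalue λ = -4 with algebraic multiplicity 2.
Eigenvector v = (-1,-2); generalized eigenvector w with (A-λI)w=v is (0,1).
General solution: e^(-4t)[c_1·v + c_2·(t·v + w)].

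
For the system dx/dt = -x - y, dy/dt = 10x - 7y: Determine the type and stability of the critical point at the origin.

A = [[-1,-1],[10,-7]]; det(A-λI) = λ^2 + 8λ + 17.
λ = -4 ± i: negative real part.

stable spiral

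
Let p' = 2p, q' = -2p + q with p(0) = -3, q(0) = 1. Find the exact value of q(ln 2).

14

A = [[2,0],[-2,1]]; eigenvalues λ = 1, 2.
Eigenvectors: (0,-1) for λ=1, (-1,2) for λ=2.
From the initial condition, c_1 = 5, c_2 = 3.
q(ln 2) = (5)(2^1)(-1) + (3)(2^2)(2) = 14.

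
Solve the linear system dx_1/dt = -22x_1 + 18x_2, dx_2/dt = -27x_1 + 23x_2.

Coefficient matrix A = [[-22, 18], [-27, 23]].
Characteristic polynomial det(A - λI) = λ^2 - λ - 20 = 0.
Eigenvalues λ = -4, 5.
For λ=-4: (A-λI) row 1 is [-18, 18], so an eigenvector is (1, 1).
For λ=5: (A-λI) row 1 is [-27, 18], so an eigenvector is (2, 3).
General solution: C_1e^(-4t)(1,1) + C_2e^(5t)(2,3).

x_1(t) = C_1e^(-4t) + 2C_2e^(5t), x_2(t) = C_1e^(-4t) + 3C_2e^(5t)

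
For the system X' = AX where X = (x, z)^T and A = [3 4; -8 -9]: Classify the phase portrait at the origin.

stable node

A = [[3,4],[-8,-9]]; det(A-λI) = λ^2 + 6λ + 5.
λ = -5, -1: both negative.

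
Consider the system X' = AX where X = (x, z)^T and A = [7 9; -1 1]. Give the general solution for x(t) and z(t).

Coefficient matrix A = [[7, 9], [-1, 1]].
Characteristic polynomial det(A - λI) = λ^2 - 8λ + 16 = 0.
Single eigenvalue λ = 4 with algebraic multiplicity 2.
Eigenvector v = (-3,1); generalized eigenvector w with (A-λI)w=v is (2,-1).
General solution: e^(4t)[c_1·v + c_2·(t·v + w)].

x(t) = -3c_1e^(4t) - 3c_2te^(4t) + 2c_2e^(4t), z(t) = c_1e^(4t) + c_2te^(4t) - c_2e^(4t)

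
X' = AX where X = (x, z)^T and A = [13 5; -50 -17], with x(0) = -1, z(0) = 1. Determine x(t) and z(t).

Coefficient matrix A = [[13, 5], [-50, -17]].
Characteristic polynomial det(A - λI) = λ^2 + 4λ + 29 = 0.
Eigenvalues λ = -2 ± 5i (complex conjugate pair).
For λ=-2+5i: an eigenvector is (1,-3) - i(0,-1) = (1, -3 + i).
A real fundamental pair from Re and Im of e^((-2+5i)t)v: X_1 = e^(-2t)(cos(5t)·(1,-3) + sin(5t)·(0,-1)), X_2 = e^(-2t)(sin(5t)·(1,-3) - cos(5t)·(0,-1)).
General solution: K_1X_1 + K_2X_2.
Applying x(0)=-1, z(0)=1 gives K_1=-1, K_2=-2.

x(t) = -2e^(-2t)sin(5t) - e^(-2t)cos(5t), z(t) = 7e^(-2t)sin(5t) + e^(-2t)cos(5t)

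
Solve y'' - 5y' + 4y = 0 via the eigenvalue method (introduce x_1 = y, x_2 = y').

y(t) = C_1e^(4t) + C_2e^(t)

Let x_1 = y, x_2 = y'. Then x_1' = x_2 and x_2' = -4x_1 + 5x_2.
A = [[0,1],[-4,5]]; det(A-λI) = λ^2 - 5λ + 4.
Eigenvalues λ = 4, 1 with eigenvectors (1,4), (1,1).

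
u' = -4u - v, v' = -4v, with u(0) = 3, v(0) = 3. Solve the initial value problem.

u(t) = -3te^(-4t) + 3e^(-4t), v(t) = 3e^(-4t)

Coefficient matrix A = [[-4, -1], [0, -4]].
Characteristic polynomial det(A - λI) = λ^2 + 8λ + 16 = 0.
Single eigenvalue λ = -4 with algebraic multiplicity 2.
Eigenvector v = (1,0); generalized eigenvector w with (A-λI)w=v is (3,-1).
General solution: e^(-4t)[C_1·v + C_2·(t·v + w)].
Applying u(0)=3, v(0)=3 gives C_1=12, C_2=-3.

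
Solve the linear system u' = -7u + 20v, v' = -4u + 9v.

Coefficient matrix A = [[-7, 20], [-4, 9]].
Characteristic polynomial det(A - λI) = λ^2 - 2λ + 17 = 0.
Eigenvalues λ = 1 ± 4i (complex conjugate pair).
For λ=1+4i: an eigenvector is (-2,-1) - i(-1,0) = (-2 + i, -1).
A real fundamental pair from Re and Im of e^((1+4i)t)v: X_1 = e^(t)(cos(4t)·(-2,-1) + sin(4t)·(-1,0)), X_2 = e^(t)(sin(4t)·(-2,-1) - cos(4t)·(-1,0)).
General solution: K_1X_1 + K_2X_2.

u(t) = -K_1e^(t)sin(4t) - 2K_1e^(t)cos(4t) - 2K_2e^(t)sin(4t) + K_2e^(t)cos(4t), v(t) = -K_1e^(t)cos(4t) - K_2e^(t)sin(4t)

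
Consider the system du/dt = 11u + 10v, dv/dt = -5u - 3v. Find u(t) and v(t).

Coefficient matrix A = [[11, 10], [-5, -3]].
Characteristic polynomial det(A - λI) = λ^2 - 8λ + 17 = 0.
Eigenvalues λ = 4 ± i (complex conjugate pair).
For λ=4+i: an eigenvector is (3,-2) - i(1,-1) = (3 - i, -2 + i).
A real fundamental pair from Re and Im of e^((4+i)t)v: X_1 = e^(4t)(cos(t)·(3,-2) + sin(t)·(1,-1)), X_2 = e^(4t)(sin(t)·(3,-2) - cos(t)·(1,-1)).
General solution: c_1X_1 + c_2X_2.

u(t) = c_1e^(4t)sin(t) + 3c_1e^(4t)cos(t) + 3c_2e^(4t)sin(t) - c_2e^(4t)cos(t), v(t) = -c_1e^(4t)sin(t) - 2c_1e^(4t)cos(t) - 2c_2e^(4t)sin(t) + c_2e^(4t)cos(t)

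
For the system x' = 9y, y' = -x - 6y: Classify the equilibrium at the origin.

A = [[0,9],[-1,-6]]; det(A-λI) = λ^2 + 6λ + 9.
repeated λ = -3 with a single eigenvector.

stable improper node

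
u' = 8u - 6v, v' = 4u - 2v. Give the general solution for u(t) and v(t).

u(t) = -C_1e^(2t) - 3C_2e^(4t), v(t) = -C_1e^(2t) - 2C_2e^(4t)

Coefficient matrix A = [[8, -6], [4, -2]].
Characteristic polynomial det(A - λI) = λ^2 - 6λ + 8 = 0.
Eigenvalues λ = 2, 4.
For λ=2: (A-λI) row 1 is [6, -6], so an eigenvector is (-1, -1).
For λ=4: (A-λI) row 1 is [4, -6], so an eigenvector is (-3, -2).
General solution: C_1e^(2t)(-1,-1) + C_2e^(4t)(-3,-2).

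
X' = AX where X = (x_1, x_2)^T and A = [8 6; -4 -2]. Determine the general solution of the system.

x_1(t) = -K_1e^(2t) - 3K_2e^(4t), x_2(t) = K_1e^(2t) + 2K_2e^(4t)

Coefficient matrix A = [[8, 6], [-4, -2]].
Characteristic polynomial det(A - λI) = λ^2 - 6λ + 8 = 0.
Eigenvalues λ = 2, 4.
For λ=2: (A-λI) row 1 is [6, 6], so an eigenvector is (-1, 1).
For λ=4: (A-λI) row 1 is [4, 6], so an eigenvector is (-3, 2).
General solution: K_1e^(2t)(-1,1) + K_2e^(4t)(-3,2).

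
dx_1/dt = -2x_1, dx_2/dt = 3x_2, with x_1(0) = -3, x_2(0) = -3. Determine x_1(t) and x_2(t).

x_1(t) = -3e^(-2t), x_2(t) = -3e^(3t)

Coefficient matrix A = [[-2, 0], [0, 3]].
Characteristic polynomial det(A - λI) = λ^2 - λ - 6 = 0.
Eigenvalues λ = 3, -2.
For λ=3: (A-λI) row 1 is [-5, 0], so an eigenvector is (0, -1).
For λ=-2: (A-λI) row 2 is [0, 5], so an eigenvector is (1, 0).
General solution: c_1e^(3t)(0,-1) + c_2e^(-2t)(1,0).
Applying x_1(0)=-3, x_2(0)=-3 gives c_1=3, c_2=-3.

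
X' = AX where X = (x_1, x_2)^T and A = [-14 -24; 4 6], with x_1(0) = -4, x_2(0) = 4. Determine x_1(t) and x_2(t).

Coefficient matrix A = [[-14, -24], [4, 6]].
Characteristic polynomial det(A - λI) = λ^2 + 8λ + 12 = 0.
Eigenvalues λ = -2, -6.
For λ=-2: (A-λI) row 1 is [-12, -24], so an eigenvector is (-2, 1).
For λ=-6: (A-λI) row 1 is [-8, -24], so an eigenvector is (-3, 1).
General solution: c_1e^(-2t)(-2,1) + c_2e^(-6t)(-3,1).
Applying x_1(0)=-4, x_2(0)=4 gives c_1=8, c_2=-4.

x_1(t) = -16e^(-2t) + 12e^(-6t), x_2(t) = 8e^(-2t) - 4e^(-6t)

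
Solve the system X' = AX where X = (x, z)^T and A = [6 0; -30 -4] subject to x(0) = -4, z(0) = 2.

Coefficient matrix A = [[6, 0], [-30, -4]].
Characteristic polynomial det(A - λI) = λ^2 - 2λ - 24 = 0.
Eigenvalues λ = 6, -4.
For λ=6: (A-λI) row 2 is [-30, -10], so an eigenvector is (1, -3).
For λ=-4: (A-λI) row 1 is [10, 0], so an eigenvector is (0, -1).
General solution: C_1e^(6t)(1,-3) + C_2e^(-4t)(0,-1).
Applying x(0)=-4, z(0)=2 gives C_1=-4, C_2=10.

x(t) = -4e^(6t), z(t) = 12e^(6t) - 10e^(-4t)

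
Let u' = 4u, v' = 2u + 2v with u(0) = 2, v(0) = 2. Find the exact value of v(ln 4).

A = [[4,0],[2,2]]; eigenvalues λ = 4, 2.
Eigenvectors: (1,1) for λ=4, (0,-1) for λ=2.
From the initial condition, c_1 = 2, c_2 = 0.
v(ln 4) = (2)(4^4)(1) + (0)(4^2)(-1) = 512.

512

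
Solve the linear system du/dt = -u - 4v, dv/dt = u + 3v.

u(t) = -2K_1e^(t) - 2K_2te^(t) + K_2e^(t), v(t) = K_1e^(t) + K_2te^(t)

Coefficient matrix A = [[-1, -4], [1, 3]].
Characteristic polynomial det(A - λI) = λ^2 - 2λ + 1 = 0.
Single eigenvalue λ = 1 with algebraic multiplicity 2.
Eigenvector v = (-2,1); generalized eigenvector w with (A-λI)w=v is (1,0).
General solution: e^(t)[K_1·v + K_2·(t·v + w)].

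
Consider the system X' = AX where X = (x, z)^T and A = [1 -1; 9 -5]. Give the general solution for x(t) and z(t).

x(t) = -K_1e^(-2t) - K_2te^(-2t), z(t) = -3K_1e^(-2t) - 3K_2te^(-2t) + K_2e^(-2t)

Coefficient matrix A = [[1, -1], [9, -5]].
Characteristic polynomial det(A - λI) = λ^2 + 4λ + 4 = 0.
Single eigenvalue λ = -2 with algebraic multiplicity 2.
Eigenvector v = (-1,-3); generalized eigenvector w with (A-λI)w=v is (0,1).
General solution: e^(-2t)[K_1·v + K_2·(t·v + w)].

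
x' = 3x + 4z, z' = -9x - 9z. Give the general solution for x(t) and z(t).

x(t) = 2c_1e^(-3t) + 2c_2te^(-3t) + c_2e^(-3t), z(t) = -3c_1e^(-3t) - 3c_2te^(-3t) - c_2e^(-3t)

Coefficient matrix A = [[3, 4], [-9, -9]].
Characteristic polynomial det(A - λI) = λ^2 + 6λ + 9 = 0.
Single eigenvalue λ = -3 with algebraic multiplicity 2.
Eigenvector v = (2,-3); generalized eigenvector w with (A-λI)w=v is (1,-1).
General solution: e^(-3t)[c_1·v + c_2·(t·v + w)].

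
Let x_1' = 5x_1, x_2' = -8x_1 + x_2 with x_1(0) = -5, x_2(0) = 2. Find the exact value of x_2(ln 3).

2406

A = [[5,0],[-8,1]]; eigenvalues λ = 1, 5.
Eigenvectors: (0,-1) for λ=1, (1,-2) for λ=5.
From the initial condition, c_1 = 8, c_2 = -5.
x_2(ln 3) = (8)(3^1)(-1) + (-5)(3^5)(-2) = 2406.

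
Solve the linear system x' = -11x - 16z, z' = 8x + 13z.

Coefficient matrix A = [[-11, -16], [8, 13]].
Characteristic polynomial det(A - λI) = λ^2 - 2λ - 15 = 0.
Eigenvalues λ = -3, 5.
For λ=-3: (A-λI) row 1 is [-8, -16], so an eigenvector is (2, -1).
For λ=5: (A-λI) row 1 is [-16, -16], so an eigenvector is (-1, 1).
General solution: C_1e^(-3t)(2,-1) + C_2e^(5t)(-1,1).

x(t) = 2C_1e^(-3t) - C_2e^(5t), z(t) = -C_1e^(-3t) + C_2e^(5t)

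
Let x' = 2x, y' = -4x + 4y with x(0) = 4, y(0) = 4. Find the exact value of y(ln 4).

-896

A = [[2,0],[-4,4]]; eigenvalues λ = 2, 4.
Eigenvectors: (1,2) for λ=2, (0,1) for λ=4.
From the initial condition, c_1 = 4, c_2 = -4.
y(ln 4) = (4)(4^2)(2) + (-4)(4^4)(1) = -896.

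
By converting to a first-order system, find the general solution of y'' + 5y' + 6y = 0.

y(t) = c_1e^(-2t) + c_2e^(-3t)

Let x_1 = y, x_2 = y'. Then x_1' = x_2 and x_2' = -6x_1 - 5x_2.
A = [[0,1],[-6,-5]]; det(A-λI) = λ^2 + 5λ + 6.
Eigenvalues λ = -2, -3 with eigenvectors (1,-2), (1,-3).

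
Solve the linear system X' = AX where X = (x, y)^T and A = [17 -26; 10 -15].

x(t) = 2K_1e^(t)sin(2t) - 3K_1e^(t)cos(2t) - 3K_2e^(t)sin(2t) - 2K_2e^(t)cos(2t), y(t) = K_1e^(t)sin(2t) - 2K_1e^(t)cos(2t) - 2K_2e^(t)sin(2t) - K_2e^(t)cos(2t)

Coefficient matrix A = [[17, -26], [10, -15]].
Characteristic polynomial det(A - λI) = λ^2 - 2λ + 5 = 0.
Eigenvalues λ = 1 ± 2i (complex conjugate pair).
For λ=1+2i: an eigenvector is (-3,-2) - i(2,1) = (-3 - 2i, -2 - i).
A real fundamental pair from Re and Im of e^((1+2i)t)v: X_1 = e^(t)(cos(2t)·(-3,-2) + sin(2t)·(2,1)), X_2 = e^(t)(sin(2t)·(-3,-2) - cos(2t)·(2,1)).
General solution: K_1X_1 + K_2X_2.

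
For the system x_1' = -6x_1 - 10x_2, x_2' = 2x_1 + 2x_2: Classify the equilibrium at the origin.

A = [[-6,-10],[2,2]]; det(A-λI) = λ^2 + 4λ + 8.
λ = -2 ± 2i: negative real part.

stable spiral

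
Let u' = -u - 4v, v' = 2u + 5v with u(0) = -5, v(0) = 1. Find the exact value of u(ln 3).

A = [[-1,-4],[2,5]]; eigenvalues λ = 1, 3.
Eigenvectors: (-2,1) for λ=1, (-1,1) for λ=3.
From the initial condition, c_1 = 4, c_2 = -3.
u(ln 3) = (4)(3^1)(-2) + (-3)(3^3)(-1) = 57.

57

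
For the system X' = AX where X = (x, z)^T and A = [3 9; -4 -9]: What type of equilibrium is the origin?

A = [[3,9],[-4,-9]]; det(A-λI) = λ^2 + 6λ + 9.
repeated λ = -3 with a single eigenvector.

stable improper node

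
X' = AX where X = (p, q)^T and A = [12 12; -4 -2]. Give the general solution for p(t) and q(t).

p(t) = 3K_1e^(4t) + 2K_2e^(6t), q(t) = -2K_1e^(4t) - K_2e^(6t)

Coefficient matrix A = [[12, 12], [-4, -2]].
Characteristic polynomial det(A - λI) = λ^2 - 10λ + 24 = 0.
Eigenvalues λ = 4, 6.
For λ=4: (A-λI) row 1 is [8, 12], so an eigenvector is (3, -2).
For λ=6: (A-λI) row 1 is [6, 12], so an eigenvector is (2, -1).
General solution: K_1e^(4t)(3,-2) + K_2e^(6t)(2,-1).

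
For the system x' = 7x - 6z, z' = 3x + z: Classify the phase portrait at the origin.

A = [[7,-6],[3,1]]; det(A-λI) = λ^2 - 8λ + 25.
λ = 4 ± 3i: positive real part.

unstable spiral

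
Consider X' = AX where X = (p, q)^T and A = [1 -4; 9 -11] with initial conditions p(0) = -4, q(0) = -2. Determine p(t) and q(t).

p(t) = -16te^(-5t) - 4e^(-5t), q(t) = -24te^(-5t) - 2e^(-5t)

Coefficient matrix A = [[1, -4], [9, -11]].
Characteristic polynomial det(A - λI) = λ^2 + 10λ + 25 = 0.
Single eigenvalue λ = -5 with algebraic multiplicity 2.
Eigenvector v = (2,3); generalized eigenvector w with (A-λI)w=v is (1,1).
General solution: e^(-5t)[K_1·v + K_2·(t·v + w)].
Applying p(0)=-4, q(0)=-2 gives K_1=2, K_2=-8.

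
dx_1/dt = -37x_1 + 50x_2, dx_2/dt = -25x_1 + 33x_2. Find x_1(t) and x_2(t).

x_1(t) = c_1e^(-2t)sin(5t) - 3c_1e^(-2t)cos(5t) - 3c_2e^(-2t)sin(5t) - c_2e^(-2t)cos(5t), x_2(t) = c_1e^(-2t)sin(5t) - 2c_1e^(-2t)cos(5t) - 2c_2e^(-2t)sin(5t) - c_2e^(-2t)cos(5t)

Coefficient matrix A = [[-37, 50], [-25, 33]].
Characteristic polynomial det(A - λI) = λ^2 + 4λ + 29 = 0.
Eigenvalues λ = -2 ± 5i (complex conjugate pair).
For λ=-2+5i: an eigenvector is (-3,-2) - i(1,1) = (-3 - i, -2 - i).
A real fundamental pair from Re and Im of e^((-2+5i)t)v: X_1 = e^(-2t)(cos(5t)·(-3,-2) + sin(5t)·(1,1)), X_2 = e^(-2t)(sin(5t)·(-3,-2) - cos(5t)·(1,1)).
General solution: c_1X_1 + c_2X_2.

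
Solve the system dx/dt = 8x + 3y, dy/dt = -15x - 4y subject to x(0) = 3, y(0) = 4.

x(t) = 10e^(2t)sin(3t) + 3e^(2t)cos(3t), y(t) = -23e^(2t)sin(3t) + 4e^(2t)cos(3t)

Coefficient matrix A = [[8, 3], [-15, -4]].
Characteristic polynomial det(A - λI) = λ^2 - 4λ + 13 = 0.
Eigenvalues λ = 2 ± 3i (complex conjugate pair).
For λ=2+3i: an eigenvector is (0,1) - i(1,-2) = (0 - i, 1 + 2i).
A real fundamental pair from Re and Im of e^((2+3i)t)v: X_1 = e^(2t)(cos(3t)·(0,1) + sin(3t)·(1,-2)), X_2 = e^(2t)(sin(3t)·(0,1) - cos(3t)·(1,-2)).
General solution: c_1X_1 + c_2X_2.
Applying x(0)=3, y(0)=4 gives c_1=10, c_2=-3.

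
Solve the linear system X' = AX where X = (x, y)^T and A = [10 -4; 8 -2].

x(t) = -K_1e^(6t) + K_2e^(2t), y(t) = -K_1e^(6t) + 2K_2e^(2t)

Coefficient matrix A = [[10, -4], [8, -2]].
Characteristic polynomial det(A - λI) = λ^2 - 8λ + 12 = 0.
Eigenvalues λ = 6, 2.
For λ=6: (A-λI) row 1 is [4, -4], so an eigenvector is (-1, -1).
For λ=2: (A-λI) row 1 is [8, -4], so an eigenvector is (1, 2).
General solution: K_1e^(6t)(-1,-1) + K_2e^(2t)(1,2).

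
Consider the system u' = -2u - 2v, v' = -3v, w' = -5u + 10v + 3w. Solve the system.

u(t) = C_1e^(-2t) + 2C_3e^(-3t), v(t) = C_3e^(-3t), w(t) = C_1e^(-2t) + C_2e^(3t)

Coefficient matrix A = [[-2, -2, 0], [0, -3, 0], [-5, 10, 3]].
det(A - λI) = 0 gives eigenvalues λ = -2, 3, -3.
For λ=-2: eigenvector (1,0,1).
For λ=3: eigenvector (0,0,1).
For λ=-3: eigenvector (2,1,0).
General solution: C_1e^(-2t)(1,0,1) + C_2e^(3t)(0,0,1) + C_3e^(-3t)(2,1,0).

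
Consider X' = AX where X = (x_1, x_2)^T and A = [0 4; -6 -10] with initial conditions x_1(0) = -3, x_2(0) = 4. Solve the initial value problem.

Coefficient matrix A = [[0, 4], [-6, -10]].
Characteristic polynomial det(A - λI) = λ^2 + 10λ + 24 = 0.
Eigenvalues λ = -4, -6.
For λ=-4: (A-λI) row 1 is [4, 4], so an eigenvector is (-1, 1).
For λ=-6: (A-λI) row 1 is [6, 4], so an eigenvector is (-2, 3).
General solution: K_1e^(-4t)(-1,1) + K_2e^(-6t)(-2,3).
Applying x_1(0)=-3, x_2(0)=4 gives K_1=1, K_2=1.

x_1(t) = -e^(-4t) - 2e^(-6t), x_2(t) = e^(-4t) + 3e^(-6t)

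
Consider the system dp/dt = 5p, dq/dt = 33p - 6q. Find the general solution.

p(t) = -C_2e^(5t), q(t) = C_1e^(-6t) - 3C_2e^(5t)

Coefficient matrix A = [[5, 0], [33, -6]].
Characteristic polynomial det(A - λI) = λ^2 + λ - 30 = 0.
Eigenvalues λ = -6, 5.
For λ=-6: (A-λI) row 1 is [11, 0], so an eigenvector is (0, 1).
For λ=5: (A-λI) row 2 is [33, -11], so an eigenvector is (-1, -3).
General solution: C_1e^(-6t)(0,1) + C_2e^(5t)(-1,-3).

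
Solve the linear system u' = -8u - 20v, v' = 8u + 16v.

u(t) = -2c_1e^(4t)sin(4t) - c_1e^(4t)cos(4t) - c_2e^(4t)sin(4t) + 2c_2e^(4t)cos(4t), v(t) = c_1e^(4t)sin(4t) + c_1e^(4t)cos(4t) + c_2e^(4t)sin(4t) - c_2e^(4t)cos(4t)

Coefficient matrix A = [[-8, -20], [8, 16]].
Characteristic polynomial det(A - λI) = λ^2 - 8λ + 32 = 0.
Eigenvalues λ = 4 ± 4i (complex conjugate pair).
For λ=4+4i: an eigenvector is (-1,1) - i(-2,1) = (-1 + 2i, 1 - i).
A real fundamental pair from Re and Im of e^((4+4i)t)v: X_1 = e^(4t)(cos(4t)·(-1,1) + sin(4t)·(-2,1)), X_2 = e^(4t)(sin(4t)·(-1,1) - cos(4t)·(-2,1)).
General solution: c_1X_1 + c_2X_2.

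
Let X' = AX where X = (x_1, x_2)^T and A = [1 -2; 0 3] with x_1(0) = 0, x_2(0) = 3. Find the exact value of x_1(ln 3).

A = [[1,-2],[0,3]]; eigenvalues λ = 1, 3.
Eigenvectors: (-1,0) for λ=1, (-1,1) for λ=3.
From the initial condition, c_1 = -3, c_2 = 3.
x_1(ln 3) = (-3)(3^1)(-1) + (3)(3^3)(-1) = -72.

-72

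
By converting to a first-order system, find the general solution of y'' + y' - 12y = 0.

Let x_1 = y, x_2 = y'. Then x_1' = x_2 and x_2' = 12x_1 - x_2.
A = [[0,1],[12,-1]]; det(A-λI) = λ^2 + λ - 12.
Eigenvalues λ = -4, 3 with eigenvectors (1,-4), (1,3).

y(t) = c_1e^(-4t) + c_2e^(3t)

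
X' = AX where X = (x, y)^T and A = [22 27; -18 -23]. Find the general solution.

x(t) = -c_1e^(-5t) + 3c_2e^(4t), y(t) = c_1e^(-5t) - 2c_2e^(4t)

Coefficient matrix A = [[22, 27], [-18, -23]].
Characteristic polynomial det(A - λI) = λ^2 + λ - 20 = 0.
Eigenvalues λ = -5, 4.
For λ=-5: (A-λI) row 1 is [27, 27], so an eigenvector is (-1, 1).
For λ=4: (A-λI) row 1 is [18, 27], so an eigenvector is (3, -2).
General solution: c_1e^(-5t)(-1,1) + c_2e^(4t)(3,-2).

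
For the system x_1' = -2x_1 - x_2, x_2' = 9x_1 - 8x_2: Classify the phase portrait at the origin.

A = [[-2,-1],[9,-8]]; det(A-λI) = λ^2 + 10λ + 25.
repeated λ = -5 with a single eigenvector.

stable improper node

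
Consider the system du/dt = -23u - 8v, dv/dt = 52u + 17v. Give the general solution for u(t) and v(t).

u(t) = c_1e^(-3t)sin(4t) - c_1e^(-3t)cos(4t) - c_2e^(-3t)sin(4t) - c_2e^(-3t)cos(4t), v(t) = -3c_1e^(-3t)sin(4t) + 2c_1e^(-3t)cos(4t) + 2c_2e^(-3t)sin(4t) + 3c_2e^(-3t)cos(4t)

Coefficient matrix A = [[-23, -8], [52, 17]].
Characteristic polynomial det(A - λI) = λ^2 + 6λ + 25 = 0.
Eigenvalues λ = -3 ± 4i (complex conjugate pair).
For λ=-3+4i: an eigenvector is (-1,2) - i(1,-3) = (-1 - i, 2 + 3i).
A real fundamental pair from Re and Im of e^((-3+4i)t)v: X_1 = e^(-3t)(cos(4t)·(-1,2) + sin(4t)·(1,-3)), X_2 = e^(-3t)(sin(4t)·(-1,2) - cos(4t)·(1,-3)).
General solution: c_1X_1 + c_2X_2.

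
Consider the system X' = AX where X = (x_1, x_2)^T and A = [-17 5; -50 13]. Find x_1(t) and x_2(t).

Coefficient matrix A = [[-17, 5], [-50, 13]].
Characteristic polynomial det(A - λI) = λ^2 + 4λ + 29 = 0.
Eigenvalues λ = -2 ± 5i (complex conjugate pair).
For λ=-2+5i: an eigenvector is (0,1) - i(1,3) = (0 - i, 1 - 3i).
A real fundamental pair from Re and Im of e^((-2+5i)t)v: X_1 = e^(-2t)(cos(5t)·(0,1) + sin(5t)·(1,3)), X_2 = e^(-2t)(sin(5t)·(0,1) - cos(5t)·(1,3)).
General solution: K_1X_1 + K_2X_2.

x_1(t) = K_1e^(-2t)sin(5t) - K_2e^(-2t)cos(5t), x_2(t) = 3K_1e^(-2t)sin(5t) + K_1e^(-2t)cos(5t) + K_2e^(-2t)sin(5t) - 3K_2e^(-2t)cos(5t)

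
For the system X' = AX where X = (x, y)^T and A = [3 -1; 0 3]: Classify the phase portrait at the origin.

A = [[3,-1],[0,3]]; det(A-λI) = λ^2 - 6λ + 9.
repeated λ = 3 with a single eigenvector.

unstable improper node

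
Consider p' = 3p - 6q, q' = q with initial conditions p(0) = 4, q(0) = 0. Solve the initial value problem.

p(t) = 4e^(3t), q(t) = 0

Coefficient matrix A = [[3, -6], [0, 1]].
Characteristic polynomial det(A - λI) = λ^2 - 4λ + 3 = 0.
Eigenvalues λ = 3, 1.
For λ=3: (A-λI) row 1 is [0, -6], so an eigenvector is (-1, 0).
For λ=1: (A-λI) row 1 is [2, -6], so an eigenvector is (-3, -1).
General solution: C_1e^(3t)(-1,0) + C_2e^(t)(-3,-1).
Applying p(0)=4, q(0)=0 gives C_1=-4, C_2=0.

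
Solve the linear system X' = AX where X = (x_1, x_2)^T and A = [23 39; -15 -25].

x_1(t) = -2K_1e^(-t)sin(3t) + 3K_1e^(-t)cos(3t) + 3K_2e^(-t)sin(3t) + 2K_2e^(-t)cos(3t), x_2(t) = K_1e^(-t)sin(3t) - 2K_1e^(-t)cos(3t) - 2K_2e^(-t)sin(3t) - K_2e^(-t)cos(3t)

Coefficient matrix A = [[23, 39], [-15, -25]].
Characteristic polynomial det(A - λI) = λ^2 + 2λ + 10 = 0.
Eigenvalues λ = -1 ± 3i (complex conjugate pair).
For λ=-1+3i: an eigenvector is (3,-2) - i(-2,1) = (3 + 2i, -2 - i).
A real fundamental pair from Re and Im of e^((-1+3i)t)v: X_1 = e^(-t)(cos(3t)·(3,-2) + sin(3t)·(-2,1)), X_2 = e^(-t)(sin(3t)·(3,-2) - cos(3t)·(-2,1)).
General solution: K_1X_1 + K_2X_2.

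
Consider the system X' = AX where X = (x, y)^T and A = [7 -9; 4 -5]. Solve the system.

Coefficient matrix A = [[7, -9], [4, -5]].
Characteristic polynomial det(A - λI) = λ^2 - 2λ + 1 = 0.
Single eigenvalue λ = 1 with algebraic multiplicity 2.
Eigenvector v = (3,2); generalized eigenvector w with (A-λI)w=v is (-1,-1).
General solution: e^(t)[K_1·v + K_2·(t·v + w)].

x(t) = 3K_1e^(t) + 3K_2te^(t) - K_2e^(t), y(t) = 2K_1e^(t) + 2K_2te^(t) - K_2e^(t)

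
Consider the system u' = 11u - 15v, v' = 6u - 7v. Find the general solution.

u(t) = 2C_1e^(2t)sin(3t) - C_1e^(2t)cos(3t) - C_2e^(2t)sin(3t) - 2C_2e^(2t)cos(3t), v(t) = C_1e^(2t)sin(3t) - C_1e^(2t)cos(3t) - C_2e^(2t)sin(3t) - C_2e^(2t)cos(3t)

Coefficient matrix A = [[11, -15], [6, -7]].
Characteristic polynomial det(A - λI) = λ^2 - 4λ + 13 = 0.
Eigenvalues λ = 2 ± 3i (complex conjugate pair).
For λ=2+3i: an eigenvector is (-1,-1) - i(2,1) = (-1 - 2i, -1 - i).
A real fundamental pair from Re and Im of e^((2+3i)t)v: X_1 = e^(2t)(cos(3t)·(-1,-1) + sin(3t)·(2,1)), X_2 = e^(2t)(sin(3t)·(-1,-1) - cos(3t)·(2,1)).
General solution: C_1X_1 + C_2X_2.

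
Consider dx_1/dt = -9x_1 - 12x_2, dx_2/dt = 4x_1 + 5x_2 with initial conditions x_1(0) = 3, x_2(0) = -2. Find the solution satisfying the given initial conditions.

Coefficient matrix A = [[-9, -12], [4, 5]].
Characteristic polynomial det(A - λI) = λ^2 + 4λ + 3 = 0.
Eigenvalues λ = -3, -1.
For λ=-3: (A-λI) row 1 is [-6, -12], so an eigenvector is (2, -1).
For λ=-1: (A-λI) row 1 is [-8, -12], so an eigenvector is (-3, 2).
General solution: C_1e^(-3t)(2,-1) + C_2e^(-t)(-3,2).
Applying x_1(0)=3, x_2(0)=-2 gives C_1=0, C_2=-1.

x_1(t) = 3e^(-t), x_2(t) = -2e^(-t)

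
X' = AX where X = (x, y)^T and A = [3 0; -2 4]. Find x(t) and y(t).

Coefficient matrix A = [[3, 0], [-2, 4]].
Characteristic polynomial det(A - λI) = λ^2 - 7λ + 12 = 0.
Eigenvalues λ = 3, 4.
For λ=3: (A-λI) row 2 is [-2, 1], so an eigenvector is (-1, -2).
For λ=4: (A-λI) row 1 is [-1, 0], so an eigenvector is (0, 1).
General solution: C_1e^(3t)(-1,-2) + C_2e^(4t)(0,1).

x(t) = -C_1e^(3t), y(t) = -2C_1e^(3t) + C_2e^(4t)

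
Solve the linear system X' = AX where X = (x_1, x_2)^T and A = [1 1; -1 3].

Coefficient matrix A = [[1, 1], [-1, 3]].
Characteristic polynomial det(A - λI) = λ^2 - 4λ + 4 = 0.
Single eigenvalue λ = 2 with algebraic multiplicity 2.
Eigenvector v = (1,1); generalized eigenvector w with (A-λI)w=v is (-2,-1).
General solution: e^(2t)[C_1·v + C_2·(t·v + w)].

x_1(t) = C_1e^(2t) + C_2te^(2t) - 2C_2e^(2t), x_2(t) = C_1e^(2t) + C_2te^(2t) - C_2e^(2t)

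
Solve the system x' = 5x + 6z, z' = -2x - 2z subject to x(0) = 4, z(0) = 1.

Coefficient matrix A = [[5, 6], [-2, -2]].
Characteristic polynomial det(A - λI) = λ^2 - 3λ + 2 = 0.
Eigenvalues λ = 1, 2.
For λ=1: (A-λI) row 1 is [4, 6], so an eigenvector is (3, -2).
For λ=2: (A-λI) row 1 is [3, 6], so an eigenvector is (-2, 1).
General solution: K_1e^(t)(3,-2) + K_2e^(2t)(-2,1).
Applying x(0)=4, z(0)=1 gives K_1=-6, K_2=-11.

x(t) = 22e^(2t) - 18e^(t), z(t) = -11e^(2t) + 12e^(t)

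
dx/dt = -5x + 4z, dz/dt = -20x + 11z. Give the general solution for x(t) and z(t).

x(t) = -K_1e^(3t)cos(4t) - K_2e^(3t)sin(4t), z(t) = K_1e^(3t)sin(4t) - 2K_1e^(3t)cos(4t) - 2K_2e^(3t)sin(4t) - K_2e^(3t)cos(4t)

Coefficient matrix A = [[-5, 4], [-20, 11]].
Characteristic polynomial det(A - λI) = λ^2 - 6λ + 25 = 0.
Eigenvalues λ = 3 ± 4i (complex conjugate pair).
For λ=3+4i: an eigenvector is (-1,-2) - i(0,1) = (-1, -2 - i).
A real fundamental pair from Re and Im of e^((3+4i)t)v: X_1 = e^(3t)(cos(4t)·(-1,-2) + sin(4t)·(0,1)), X_2 = e^(3t)(sin(4t)·(-1,-2) - cos(4t)·(0,1)).
General solution: K_1X_1 + K_2X_2.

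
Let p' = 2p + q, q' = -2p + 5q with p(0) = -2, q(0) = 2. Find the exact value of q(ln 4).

A = [[2,1],[-2,5]]; eigenvalues λ = 3, 4.
Eigenvectors: (1,1) for λ=3, (-1,-2) for λ=4.
From the initial condition, c_1 = -6, c_2 = -4.
q(ln 4) = (-6)(4^3)(1) + (-4)(4^4)(-2) = 1664.

1664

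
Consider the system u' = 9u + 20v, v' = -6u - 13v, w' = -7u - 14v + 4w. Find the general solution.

Coefficient matrix A = [[9, 20, 0], [-6, -13, 0], [-7, -14, 4]].
det(A - λI) = 0 gives eigenvalues λ = -1, -3, 4.
For λ=-1: eigenvector (2,-1,0).
For λ=-3: eigenvector (-5,3,1).
For λ=4: eigenvector (0,0,1).
General solution: c_1e^(-t)(2,-1,0) + c_2e^(-3t)(-5,3,1) + c_3e^(4t)(0,0,1).

u(t) = 2c_1e^(-t) - 5c_2e^(-3t), v(t) = -c_1e^(-t) + 3c_2e^(-3t), w(t) = c_2e^(-3t) + c_3e^(4t)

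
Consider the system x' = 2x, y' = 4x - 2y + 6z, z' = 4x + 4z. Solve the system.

x(t) = K_1e^(2t), y(t) = -2K_1e^(2t) + K_2e^(-2t) + K_3e^(4t), z(t) = -2K_1e^(2t) + K_3e^(4t)

Coefficient matrix A = [[2, 0, 0], [4, -2, 6], [4, 0, 4]].
det(A - λI) = 0 gives eigenvalues λ = 2, -2, 4.
For λ=2: eigenvector (1,-2,-2).
For λ=-2: eigenvector (0,1,0).
For λ=4: eigenvector (0,1,1).
General solution: K_1e^(2t)(1,-2,-2) + K_2e^(-2t)(0,1,0) + K_3e^(4t)(0,1,1).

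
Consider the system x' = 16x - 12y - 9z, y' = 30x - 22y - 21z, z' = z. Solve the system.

Coefficient matrix A = [[16, -12, -9], [30, -22, -21], [0, 0, 1]].
det(A - λI) = 0 gives eigenvalues λ = -4, -2, 1.
For λ=-4: eigenvector (3,5,0).
For λ=-2: eigenvector (-2,-3,0).
For λ=1: eigenvector (3,3,1).
General solution: c_1e^(-4t)(3,5,0) + c_2e^(-2t)(-2,-3,0) + c_3e^(t)(3,3,1).

x(t) = 3c_1e^(-4t) - 2c_2e^(-2t) + 3c_3e^(t), y(t) = 5c_1e^(-4t) - 3c_2e^(-2t) + 3c_3e^(t), z(t) = c_3e^(t)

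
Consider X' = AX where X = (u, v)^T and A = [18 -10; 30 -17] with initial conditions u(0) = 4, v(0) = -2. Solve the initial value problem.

u(t) = 20e^(3t) - 16e^(-2t), v(t) = 30e^(3t) - 32e^(-2t)

Coefficient matrix A = [[18, -10], [30, -17]].
Characteristic polynomial det(A - λI) = λ^2 - λ - 6 = 0.
Eigenvalues λ = 3, -2.
For λ=3: (A-λI) row 1 is [15, -10], so an eigenvector is (-2, -3).
For λ=-2: (A-λI) row 1 is [20, -10], so an eigenvector is (1, 2).
General solution: c_1e^(3t)(-2,-3) + c_2e^(-2t)(1,2).
Applying u(0)=4, v(0)=-2 gives c_1=-10, c_2=-16.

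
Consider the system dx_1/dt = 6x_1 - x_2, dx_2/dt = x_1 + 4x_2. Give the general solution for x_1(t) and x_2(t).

x_1(t) = K_1e^(5t) + K_2te^(5t) - K_2e^(5t), x_2(t) = K_1e^(5t) + K_2te^(5t) - 2K_2e^(5t)

Coefficient matrix A = [[6, -1], [1, 4]].
Characteristic polynomial det(A - λI) = λ^2 - 10λ + 25 = 0.
Single eigenvalue λ = 5 with algebraic multiplicity 2.
Eigenvector v = (1,1); generalized eigenvector w with (A-λI)w=v is (-1,-2).
General solution: e^(5t)[K_1·v + K_2·(t·v + w)].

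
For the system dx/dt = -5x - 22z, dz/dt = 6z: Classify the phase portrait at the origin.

saddle

A = [[-5,-22],[0,6]]; det(A-λI) = λ^2 - λ - 30.
λ = -5, 6: opposite signs.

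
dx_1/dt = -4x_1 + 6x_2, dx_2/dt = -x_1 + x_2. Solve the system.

Coefficient matrix A = [[-4, 6], [-1, 1]].
Characteristic polynomial det(A - λI) = λ^2 + 3λ + 2 = 0.
Eigenvalues λ = -1, -2.
For λ=-1: (A-λI) row 1 is [-3, 6], so an eigenvector is (-2, -1).
For λ=-2: (A-λI) row 1 is [-2, 6], so an eigenvector is (3, 1).
General solution: K_1e^(-t)(-2,-1) + K_2e^(-2t)(3,1).

x_1(t) = -2K_1e^(-t) + 3K_2e^(-2t), x_2(t) = -K_1e^(-t) + K_2e^(-2t)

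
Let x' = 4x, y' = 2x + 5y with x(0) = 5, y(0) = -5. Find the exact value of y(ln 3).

405

A = [[4,0],[2,5]]; eigenvalues λ = 5, 4.
Eigenvectors: (0,-1) for λ=5, (-1,2) for λ=4.
From the initial condition, c_1 = -5, c_2 = -5.
y(ln 3) = (-5)(3^5)(-1) + (-5)(3^4)(2) = 405.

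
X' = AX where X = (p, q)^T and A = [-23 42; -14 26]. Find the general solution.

p(t) = 2K_1e^(-2t) + 3K_2e^(5t), q(t) = K_1e^(-2t) + 2K_2e^(5t)

Coefficient matrix A = [[-23, 42], [-14, 26]].
Characteristic polynomial det(A - λI) = λ^2 - 3λ - 10 = 0.
Eigenvalues λ = -2, 5.
For λ=-2: (A-λI) row 1 is [-21, 42], so an eigenvector is (2, 1).
For λ=5: (A-λI) row 1 is [-28, 42], so an eigenvector is (3, 2).
General solution: K_1e^(-2t)(2,1) + K_2e^(5t)(3,2).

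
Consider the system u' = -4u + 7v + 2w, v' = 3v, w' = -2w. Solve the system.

Coefficient matrix A = [[-4, 7, 2], [0, 3, 0], [0, 0, -2]].
det(A - λI) = 0 gives eigenvalues λ = -4, -2, 3.
For λ=-4: eigenvector (1,0,0).
For λ=-2: eigenvector (1,0,1).
For λ=3: eigenvector (1,1,0).
General solution: c_1e^(-4t)(1,0,0) + c_2e^(-2t)(1,0,1) + c_3e^(3t)(1,1,0).

u(t) = c_1e^(-4t) + c_2e^(-2t) + c_3e^(3t), v(t) = c_3e^(3t), w(t) = c_2e^(-2t)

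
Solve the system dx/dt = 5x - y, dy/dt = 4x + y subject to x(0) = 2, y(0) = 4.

x(t) = 2e^(3t), y(t) = 4e^(3t)

Coefficient matrix A = [[5, -1], [4, 1]].
Characteristic polynomial det(A - λI) = λ^2 - 6λ + 9 = 0.
Single eigenvalue λ = 3 with algebraic multiplicity 2.
Eigenvector v = (1,2); generalized eigenvector w with (A-λI)w=v is (1,1).
General solution: e^(3t)[K_1·v + K_2·(t·v + w)].
Applying x(0)=2, y(0)=4 gives K_1=2, K_2=0.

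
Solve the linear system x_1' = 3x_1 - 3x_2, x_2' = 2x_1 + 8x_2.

Coefficient matrix A = [[3, -3], [2, 8]].
Characteristic polynomial det(A - λI) = λ^2 - 11λ + 30 = 0.
Eigenvalues λ = 5, 6.
For λ=5: (A-λI) row 1 is [-2, -3], so an eigenvector is (3, -2).
For λ=6: (A-λI) row 1 is [-3, -3], so an eigenvector is (1, -1).
General solution: c_1e^(5t)(3,-2) + c_2e^(6t)(1,-1).

x_1(t) = 3c_1e^(5t) + c_2e^(6t), x_2(t) = -2c_1e^(5t) - c_2e^(6t)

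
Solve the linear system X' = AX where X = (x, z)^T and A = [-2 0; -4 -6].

Coefficient matrix A = [[-2, 0], [-4, -6]].
Characteristic polynomial det(A - λI) = λ^2 + 8λ + 12 = 0.
Eigenvalues λ = -2, -6.
For λ=-2: (A-λI) row 2 is [-4, -4], so an eigenvector is (-1, 1).
For λ=-6: (A-λI) row 1 is [4, 0], so an eigenvector is (0, -1).
General solution: C_1e^(-2t)(-1,1) + C_2e^(-6t)(0,-1).

x(t) = -C_1e^(-2t), z(t) = C_1e^(-2t) - C_2e^(-6t)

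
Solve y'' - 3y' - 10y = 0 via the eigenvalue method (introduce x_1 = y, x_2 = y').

Let x_1 = y, x_2 = y'. Then x_1' = x_2 and x_2' = 10x_1 + 3x_2.
A = [[0,1],[10,3]]; det(A-λI) = λ^2 - 3λ - 10.
Eigenvalues λ = 5, -2 with eigenvectors (1,5), (1,-2).

y(t) = K_1e^(5t) + K_2e^(-2t)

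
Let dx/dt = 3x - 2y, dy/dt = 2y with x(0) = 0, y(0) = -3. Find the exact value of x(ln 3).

A = [[3,-2],[0,2]]; eigenvalues λ = 2, 3.
Eigenvectors: (2,1) for λ=2, (1,0) for λ=3.
From the initial condition, c_1 = -3, c_2 = 6.
x(ln 3) = (-3)(3^2)(2) + (6)(3^3)(1) = 108.

108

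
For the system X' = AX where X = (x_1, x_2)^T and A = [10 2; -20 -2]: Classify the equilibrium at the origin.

A = [[10,2],[-20,-2]]; det(A-λI) = λ^2 - 8λ + 20.
λ = 4 ± 2i: positive real part.

unstable spiral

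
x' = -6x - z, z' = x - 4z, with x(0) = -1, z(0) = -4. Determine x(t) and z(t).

Coefficient matrix A = [[-6, -1], [1, -4]].
Characteristic polynomial det(A - λI) = λ^2 + 10λ + 25 = 0.
Single eigenvalue λ = -5 with algebraic multiplicity 2.
Eigenvector v = (1,-1); generalized eigenvector w with (A-λI)w=v is (2,-3).
General solution: e^(-5t)[K_1·v + K_2·(t·v + w)].
Applying x(0)=-1, z(0)=-4 gives K_1=-11, K_2=5.

x(t) = 5te^(-5t) - e^(-5t), z(t) = -5te^(-5t) - 4e^(-5t)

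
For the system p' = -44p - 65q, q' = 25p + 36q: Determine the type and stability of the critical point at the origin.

A = [[-44,-65],[25,36]]; det(A-λI) = λ^2 + 8λ + 41.
λ = -4 ± 5i: negative real part.

stable spiral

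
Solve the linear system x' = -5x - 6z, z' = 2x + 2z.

Coefficient matrix A = [[-5, -6], [2, 2]].
Characteristic polynomial det(A - λI) = λ^2 + 3λ + 2 = 0.
Eigenvalues λ = -2, -1.
For λ=-2: (A-λI) row 1 is [-3, -6], so an eigenvector is (-2, 1).
For λ=-1: (A-λI) row 1 is [-4, -6], so an eigenvector is (-3, 2).
General solution: K_1e^(-2t)(-2,1) + K_2e^(-t)(-3,2).

x(t) = -2K_1e^(-2t) - 3K_2e^(-t), z(t) = K_1e^(-2t) + 2K_2e^(-t)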